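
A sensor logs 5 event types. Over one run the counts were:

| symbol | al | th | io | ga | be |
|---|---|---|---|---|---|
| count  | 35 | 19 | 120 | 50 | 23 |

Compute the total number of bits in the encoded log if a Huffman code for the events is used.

493

Greedily combine the two least-frequent nodes:
combine th(19), be(23) → 42
combine al(35), 42 → 77
combine ga(50), 77 → 127
combine io(120), 127 → 247
Each symbol's bit-cost is frequency × depth; summing gives 493 bits (equivalently 42 + 77 + 127 + 247).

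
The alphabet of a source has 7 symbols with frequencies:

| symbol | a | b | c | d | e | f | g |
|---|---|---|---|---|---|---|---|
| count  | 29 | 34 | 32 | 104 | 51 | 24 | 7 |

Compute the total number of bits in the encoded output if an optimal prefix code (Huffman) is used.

Greedily combine the two least-frequent nodes:
combine g(7), f(24) → 31
combine a(29), 31 → 60
combine c(32), b(34) → 66
combine e(51), 60 → 111
combine 66, d(104) → 170
combine 111, 170 → 281
Total encoded bits = sum of merged weights = 31 + 60 + 66 + 111 + 170 + 281 = 719.

719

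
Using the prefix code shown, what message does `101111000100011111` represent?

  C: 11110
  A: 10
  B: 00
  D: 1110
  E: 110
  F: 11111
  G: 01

Read left to right; each codeword is recognised as soon as it completes (prefix code):
  10→A | 11110→C | 00→B | 10→A | 00→B | 11111→F
Decoded message: ACBABF

ACBABF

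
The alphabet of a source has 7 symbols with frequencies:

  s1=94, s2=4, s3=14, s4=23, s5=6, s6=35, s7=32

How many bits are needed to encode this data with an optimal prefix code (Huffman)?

470

Merge the two smallest weights repeatedly:
s2(4) + s5(6) → 10
10 + s3(14) → 24
s4(23) + 24 → 47
s7(32) + s6(35) → 67
47 + 67 → 114
s1(94) + 114 → 208
Total encoded bits = sum of merged weights = 10 + 24 + 47 + 67 + 114 + 208 = 470.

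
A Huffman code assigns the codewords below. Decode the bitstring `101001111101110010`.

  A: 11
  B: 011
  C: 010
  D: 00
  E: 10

Read left to right; each codeword is recognised as soon as it completes (prefix code):
  10→E | 10→E | 011→B | 11→A | 10→E | 11→A | 10→E | 010→C
Decoded message: EEBAEAEC

EEBAEAEC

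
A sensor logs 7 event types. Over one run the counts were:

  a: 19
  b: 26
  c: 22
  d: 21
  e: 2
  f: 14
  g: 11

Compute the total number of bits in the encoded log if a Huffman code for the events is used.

310

Greedily combine the two least-frequent nodes:
combine e(2), g(11) → 13
combine 13, f(14) → 27
combine a(19), d(21) → 40
combine c(22), b(26) → 48
combine 27, 40 → 67
combine 48, 67 → 115
The encoded length is the sum of every internal node's weight: 13 + 27 + 40 + 48 + 67 + 115 = 310 bits.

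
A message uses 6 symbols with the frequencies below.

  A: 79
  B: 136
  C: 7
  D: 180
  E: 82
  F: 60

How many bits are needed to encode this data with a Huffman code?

1301

Greedily combine the two least-frequent nodes:
merge C(7) and F(60): 67
merge 67 and A(79): 146
merge E(82) and B(136): 218
merge 146 and D(180): 326
merge 218 and 326: 544
Total encoded bits = sum of merged weights = 67 + 146 + 218 + 326 + 544 = 1301.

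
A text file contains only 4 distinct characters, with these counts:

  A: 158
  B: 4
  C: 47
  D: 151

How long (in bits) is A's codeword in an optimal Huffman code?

1

Huffman merges, smallest pair first:
merge B(4) and C(47): 51
merge 51 and D(151): 202
merge A(158) and 202: 360
A is merged only at the final step, so code length = 1.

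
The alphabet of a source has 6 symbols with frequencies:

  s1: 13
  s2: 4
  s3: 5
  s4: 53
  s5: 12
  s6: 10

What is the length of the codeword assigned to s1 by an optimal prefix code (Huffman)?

Huffman merges, smallest pair first:
merge s2(4) and s3(5): 9
merge 9 and s6(10): 19
merge s5(12) and s1(13): 25
merge 19 and 25: 44
merge 44 and s4(53): 97
s1's leaf is at depth 3, giving a 3-bit codeword.

3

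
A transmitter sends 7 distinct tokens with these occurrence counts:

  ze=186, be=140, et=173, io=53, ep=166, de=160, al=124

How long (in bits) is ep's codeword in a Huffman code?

3

Huffman merges, smallest pair first:
io(53) + al(124) → 177
be(140) + de(160) → 300
ep(166) + et(173) → 339
177 + ze(186) → 363
300 + 339 → 639
363 + 639 → 1002
The subtree containing ep is merged 3 times, so code length = 3.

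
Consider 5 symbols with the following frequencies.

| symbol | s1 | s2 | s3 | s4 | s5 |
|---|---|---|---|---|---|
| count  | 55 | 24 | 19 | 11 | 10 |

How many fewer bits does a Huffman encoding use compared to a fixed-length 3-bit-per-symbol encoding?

113

Fixed-length: 3 bits × 119 symbols = 357 bits.
Huffman merges:
combine s5(10), s4(11) → 21
combine s3(19), 21 → 40
combine s2(24), 40 → 64
combine s1(55), 64 → 119
Huffman total = 21 + 40 + 64 + 119 = 244 bits.
Saving = 357 − 244 = 113 bits.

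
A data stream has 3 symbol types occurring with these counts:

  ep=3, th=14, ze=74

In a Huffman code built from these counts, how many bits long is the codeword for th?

Repeatedly merge the two smallest:
ep(3) + th(14) → 17
17 + ze(74) → 91
th sits 2 levels below the root, so its codeword is 2 bits.

2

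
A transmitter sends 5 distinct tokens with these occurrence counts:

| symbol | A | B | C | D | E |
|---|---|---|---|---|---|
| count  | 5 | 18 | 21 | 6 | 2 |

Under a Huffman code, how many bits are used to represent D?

3

Huffman merges, smallest pair first:
E(2) + A(5) → 7
D(6) + 7 → 13
13 + B(18) → 31
C(21) + 31 → 52
The subtree containing D is merged 3 times, so code length = 3.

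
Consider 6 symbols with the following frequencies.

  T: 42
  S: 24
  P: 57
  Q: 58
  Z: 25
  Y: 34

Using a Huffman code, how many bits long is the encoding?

Greedily combine the two least-frequent nodes:
S(24) + Z(25) → 49
Y(34) + T(42) → 76
49 + P(57) → 106
Q(58) + 76 → 134
106 + 134 → 240
The encoded length is the sum of every internal node's weight: 49 + 76 + 106 + 134 + 240 = 605 bits.

605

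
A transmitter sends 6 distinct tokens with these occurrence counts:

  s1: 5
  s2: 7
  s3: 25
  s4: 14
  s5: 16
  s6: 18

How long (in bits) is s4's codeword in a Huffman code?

3

Build the tree from the bottom:
merge s1(5) and s2(7): 12
merge 12 and s4(14): 26
merge s5(16) and s6(18): 34
merge s3(25) and 26: 51
merge 34 and 51: 85
s4 sits 3 levels below the root, so its codeword is 3 bits.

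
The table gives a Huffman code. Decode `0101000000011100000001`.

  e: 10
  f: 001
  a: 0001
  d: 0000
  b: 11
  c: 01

ccdabda

Read left to right; each codeword is recognised as soon as it completes (prefix code):
  01→c | 01→c | 0000→d | 0001→a | 11→b | 0000→d | 0001→a
Decoded message: ccdabda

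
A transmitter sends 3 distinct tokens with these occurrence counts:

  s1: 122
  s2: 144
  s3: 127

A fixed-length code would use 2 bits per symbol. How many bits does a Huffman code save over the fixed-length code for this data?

144

Fixed-length: 2 bits × 393 symbols = 786 bits.
Huffman merges:
s1(122) + s3(127) → 249
s2(144) + 249 → 393
Huffman total = 249 + 393 = 642 bits.
Saving = 786 − 642 = 144 bits.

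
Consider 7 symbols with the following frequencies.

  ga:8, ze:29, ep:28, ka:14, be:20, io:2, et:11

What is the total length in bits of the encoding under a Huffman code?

Merge the two smallest weights repeatedly:
io(2) + ga(8) → 10
10 + et(11) → 21
ka(14) + be(20) → 34
21 + ep(28) → 49
ze(29) + 34 → 63
49 + 63 → 112
The encoded length is the sum of every internal node's weight: 10 + 21 + 34 + 49 + 63 + 112 = 289 bits.

289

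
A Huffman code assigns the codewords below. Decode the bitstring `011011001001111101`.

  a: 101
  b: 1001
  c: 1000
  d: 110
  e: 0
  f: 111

Read left to right; each codeword is recognised as soon as it completes (prefix code):
  0→e | 110→d | 110→d | 0→e | 1001→b | 111→f | 101→a
Decoded message: eddebfa

eddebfa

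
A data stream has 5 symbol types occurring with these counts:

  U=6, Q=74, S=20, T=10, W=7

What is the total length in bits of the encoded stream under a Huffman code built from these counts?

Merge the two smallest weights repeatedly:
merge U(6) and W(7): 13
merge T(10) and 13: 23
merge S(20) and 23: 43
merge 43 and Q(74): 117
The encoded length is the sum of every internal node's weight: 13 + 23 + 43 + 117 = 196 bits.

196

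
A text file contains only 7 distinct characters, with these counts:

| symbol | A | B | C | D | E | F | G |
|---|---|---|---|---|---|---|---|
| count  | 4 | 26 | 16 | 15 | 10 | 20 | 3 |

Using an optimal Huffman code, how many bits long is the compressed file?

Merge the two smallest weights repeatedly:
combine G(3), A(4) → 7
combine 7, E(10) → 17
combine D(15), C(16) → 31
combine 17, F(20) → 37
combine B(26), 31 → 57
combine 37, 57 → 94
The encoded length is the sum of every internal node's weight: 7 + 17 + 31 + 37 + 57 + 94 = 243 bits.

243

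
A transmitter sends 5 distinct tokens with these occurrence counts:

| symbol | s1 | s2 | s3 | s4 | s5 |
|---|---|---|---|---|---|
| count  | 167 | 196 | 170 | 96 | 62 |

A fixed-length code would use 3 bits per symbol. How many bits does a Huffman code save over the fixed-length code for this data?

Fixed-length: 3 bits × 691 symbols = 2073 bits.
Huffman merges:
merge s5(62) and s4(96): 158
merge 158 and s1(167): 325
merge s3(170) and s2(196): 366
merge 325 and 366: 691
Huffman total = 158 + 325 + 366 + 691 = 1540 bits.
Saving = 2073 − 1540 = 533 bits.

533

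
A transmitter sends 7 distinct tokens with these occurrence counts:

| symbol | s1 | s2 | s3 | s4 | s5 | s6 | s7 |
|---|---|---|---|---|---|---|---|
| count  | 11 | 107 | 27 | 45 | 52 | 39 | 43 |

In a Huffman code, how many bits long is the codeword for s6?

3

Repeatedly merge the two smallest:
merge s1(11) and s3(27): 38
merge 38 and s6(39): 77
merge s7(43) and s4(45): 88
merge s5(52) and 77: 129
merge 88 and s2(107): 195
merge 129 and 195: 324
The subtree containing s6 is merged 3 times, so code length = 3.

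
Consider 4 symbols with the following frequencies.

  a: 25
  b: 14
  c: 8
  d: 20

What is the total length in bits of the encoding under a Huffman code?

Merge the two smallest weights repeatedly:
combine c(8), b(14) → 22
combine d(20), 22 → 42
combine a(25), 42 → 67
Total encoded bits = sum of merged weights = 22 + 42 + 67 = 131.

131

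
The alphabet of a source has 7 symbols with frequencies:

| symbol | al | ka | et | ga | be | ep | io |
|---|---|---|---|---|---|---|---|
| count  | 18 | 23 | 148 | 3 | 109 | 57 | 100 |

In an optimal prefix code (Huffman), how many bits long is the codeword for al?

5

Build the tree from the bottom:
merge ga(3) and al(18): 21
merge 21 and ka(23): 44
merge 44 and ep(57): 101
merge io(100) and 101: 201
merge be(109) and et(148): 257
merge 201 and 257: 458
al sits 5 levels below the root, so its codeword is 5 bits.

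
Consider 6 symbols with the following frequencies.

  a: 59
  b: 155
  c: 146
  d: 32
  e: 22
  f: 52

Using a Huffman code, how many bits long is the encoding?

1092

Merge the two smallest weights repeatedly:
merge e(22) and d(32): 54
merge f(52) and 54: 106
merge a(59) and 106: 165
merge c(146) and b(155): 301
merge 165 and 301: 466
The encoded length is the sum of every internal node's weight: 54 + 106 + 165 + 301 + 466 = 1092 bits.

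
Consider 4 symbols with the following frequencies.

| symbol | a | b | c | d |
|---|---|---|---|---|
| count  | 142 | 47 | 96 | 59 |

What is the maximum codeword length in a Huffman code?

Merge the two lowest-weight nodes at each step:
merge b(47) and d(59): 106
merge c(96) and 106: 202
merge a(142) and 202: 344
Maximum depth reached is 3.

3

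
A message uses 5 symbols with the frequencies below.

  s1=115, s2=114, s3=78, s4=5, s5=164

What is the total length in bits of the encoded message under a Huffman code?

Merge the two smallest weights repeatedly:
combine s4(5), s3(78) → 83
combine 83, s2(114) → 197
combine s1(115), s5(164) → 279
combine 197, 279 → 476
Each symbol's bit-cost is frequency × depth; summing gives 1035 bits (equivalently 83 + 197 + 279 + 476).

1035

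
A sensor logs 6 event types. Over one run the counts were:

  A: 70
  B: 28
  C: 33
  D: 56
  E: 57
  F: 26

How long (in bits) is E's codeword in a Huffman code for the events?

2

Repeatedly merge the two smallest:
merge F(26) and B(28): 54
merge C(33) and 54: 87
merge D(56) and E(57): 113
merge A(70) and 87: 157
merge 113 and 157: 270
E's leaf is at depth 2, giving a 2-bit codeword.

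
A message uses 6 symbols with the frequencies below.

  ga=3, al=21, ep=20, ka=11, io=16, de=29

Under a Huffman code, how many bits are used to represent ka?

4

Huffman merges, smallest pair first:
merge ga(3) and ka(11): 14
merge 14 and io(16): 30
merge ep(20) and al(21): 41
merge de(29) and 30: 59
merge 41 and 59: 100
ka sits 4 levels below the root, so its codeword is 4 bits.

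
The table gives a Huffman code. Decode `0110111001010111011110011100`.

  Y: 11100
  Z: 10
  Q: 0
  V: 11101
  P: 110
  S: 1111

QPYZZVYY

Read left to right; each codeword is recognised as soon as it completes (prefix code):
  0→Q | 110→P | 11100→Y | 10→Z | 10→Z | 11101→V | 11100→Y | 11100→Y
Decoded message: QPYZZVYY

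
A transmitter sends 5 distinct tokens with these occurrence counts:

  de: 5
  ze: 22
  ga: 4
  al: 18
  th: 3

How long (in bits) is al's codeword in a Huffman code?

Huffman merges, smallest pair first:
combine th(3), ga(4) → 7
combine de(5), 7 → 12
combine 12, al(18) → 30
combine ze(22), 30 → 52
al sits 2 levels below the root, so its codeword is 2 bits.

2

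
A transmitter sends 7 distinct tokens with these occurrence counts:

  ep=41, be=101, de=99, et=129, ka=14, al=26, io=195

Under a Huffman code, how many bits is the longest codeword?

5

Merge the two lowest-weight nodes at each step:
merge ka(14) and al(26): 40
merge 40 and ep(41): 81
merge 81 and de(99): 180
merge be(101) and et(129): 230
merge 180 and io(195): 375
merge 230 and 375: 605
The first pair merged (ka, al) ends up deepest, at depth 5.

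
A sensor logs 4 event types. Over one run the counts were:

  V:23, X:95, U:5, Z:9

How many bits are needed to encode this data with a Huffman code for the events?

Merge the two smallest weights repeatedly:
combine U(5), Z(9) → 14
combine 14, V(23) → 37
combine 37, X(95) → 132
Each symbol's bit-cost is frequency × depth; summing gives 183 bits (equivalently 14 + 37 + 132).

183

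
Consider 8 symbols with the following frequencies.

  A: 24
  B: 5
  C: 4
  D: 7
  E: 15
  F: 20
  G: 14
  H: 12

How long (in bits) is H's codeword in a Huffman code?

Repeatedly merge the two smallest:
C(4) + B(5) → 9
D(7) + 9 → 16
H(12) + G(14) → 26
E(15) + 16 → 31
F(20) + A(24) → 44
26 + 31 → 57
44 + 57 → 101
H sits 3 levels below the root, so its codeword is 3 bits.

3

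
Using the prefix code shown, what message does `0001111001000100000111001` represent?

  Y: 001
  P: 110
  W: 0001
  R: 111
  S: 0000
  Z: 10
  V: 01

WRYWSVPV

Read left to right; each codeword is recognised as soon as it completes (prefix code):
  0001→W | 111→R | 001→Y | 0001→W | 0000→S | 01→V | 110→P | 01→V
Decoded message: WRYWSVPV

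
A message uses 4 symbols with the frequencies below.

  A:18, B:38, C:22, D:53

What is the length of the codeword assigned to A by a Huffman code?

Repeatedly merge the two smallest:
A(18) + C(22) → 40
B(38) + 40 → 78
D(53) + 78 → 131
A's leaf is at depth 3, giving a 3-bit codeword.

3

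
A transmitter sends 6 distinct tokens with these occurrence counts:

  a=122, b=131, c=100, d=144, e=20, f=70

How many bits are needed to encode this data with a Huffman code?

1454

Merge the two smallest weights repeatedly:
combine e(20), f(70) → 90
combine 90, c(100) → 190
combine a(122), b(131) → 253
combine d(144), 190 → 334
combine 253, 334 → 587
The encoded length is the sum of every internal node's weight: 90 + 190 + 253 + 334 + 587 = 1454 bits.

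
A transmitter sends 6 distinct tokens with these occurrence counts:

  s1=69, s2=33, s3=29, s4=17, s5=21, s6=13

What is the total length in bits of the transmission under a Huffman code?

Merge the two smallest weights repeatedly:
s6(13) + s4(17) → 30
s5(21) + s3(29) → 50
30 + s2(33) → 63
50 + 63 → 113
s1(69) + 113 → 182
Each symbol's bit-cost is frequency × depth; summing gives 438 bits (equivalently 30 + 50 + 63 + 113 + 182).

438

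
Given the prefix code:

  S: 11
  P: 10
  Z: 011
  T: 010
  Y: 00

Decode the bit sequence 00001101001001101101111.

YYSTTZZZS

Read left to right; each codeword is recognised as soon as it completes (prefix code):
  00→Y | 00→Y | 11→S | 010→T | 010→T | 011→Z | 011→Z | 011→Z | 11→S
Decoded message: YYSTTZZZS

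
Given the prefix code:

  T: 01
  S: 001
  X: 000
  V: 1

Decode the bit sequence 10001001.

Read left to right; each codeword is recognised as soon as it completes (prefix code):
  1→V | 000→X | 1→V | 001→S
Decoded message: VXVS

VXVS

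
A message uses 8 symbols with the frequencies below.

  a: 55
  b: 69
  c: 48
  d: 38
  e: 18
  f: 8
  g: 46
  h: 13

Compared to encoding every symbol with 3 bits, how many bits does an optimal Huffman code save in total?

64

Fixed-length: 3 bits × 295 symbols = 885 bits.
Huffman merges:
f(8) + h(13) → 21
e(18) + 21 → 39
d(38) + 39 → 77
g(46) + c(48) → 94
a(55) + b(69) → 124
77 + 94 → 171
124 + 171 → 295
Huffman total = 21 + 39 + 77 + 94 + 124 + 171 + 295 = 821 bits.
Saving = 885 − 821 = 64 bits.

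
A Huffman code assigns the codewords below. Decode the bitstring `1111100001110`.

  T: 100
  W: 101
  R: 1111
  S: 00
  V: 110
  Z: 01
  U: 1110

RTSU

Read left to right; each codeword is recognised as soon as it completes (prefix code):
  1111→R | 100→T | 00→S | 1110→U
Decoded message: RTSU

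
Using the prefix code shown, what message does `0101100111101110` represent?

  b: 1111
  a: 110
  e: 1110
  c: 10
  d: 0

Read left to right; each codeword is recognised as soon as it completes (prefix code):
  0→d | 10→c | 110→a | 0→d | 1111→b | 0→d | 1110→e
Decoded message: dcadbde

dcadbde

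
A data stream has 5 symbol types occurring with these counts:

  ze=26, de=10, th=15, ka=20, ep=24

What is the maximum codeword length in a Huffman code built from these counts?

3

Merge the two lowest-weight nodes at each step:
combine de(10), th(15) → 25
combine ka(20), ep(24) → 44
combine 25, ze(26) → 51
combine 44, 51 → 95
The first pair merged (de, th) ends up deepest, at depth 3.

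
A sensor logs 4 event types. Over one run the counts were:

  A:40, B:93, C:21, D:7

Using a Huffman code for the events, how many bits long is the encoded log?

Greedily combine the two least-frequent nodes:
D(7) + C(21) → 28
28 + A(40) → 68
68 + B(93) → 161
Total encoded bits = sum of merged weights = 28 + 68 + 161 = 257.

257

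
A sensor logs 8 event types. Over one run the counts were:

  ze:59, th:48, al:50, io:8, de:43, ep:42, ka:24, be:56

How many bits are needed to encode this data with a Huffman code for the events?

963

Build the Huffman tree bottom-up:
merge io(8) and ka(24): 32
merge 32 and ep(42): 74
merge de(43) and th(48): 91
merge al(50) and be(56): 106
merge ze(59) and 74: 133
merge 91 and 106: 197
merge 133 and 197: 330
The encoded length is the sum of every internal node's weight: 32 + 74 + 91 + 106 + 133 + 197 + 330 = 963 bits.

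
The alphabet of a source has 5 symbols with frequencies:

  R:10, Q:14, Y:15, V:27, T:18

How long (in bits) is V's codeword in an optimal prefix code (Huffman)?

Repeatedly merge the two smallest:
R(10) + Q(14) → 24
Y(15) + T(18) → 33
24 + V(27) → 51
33 + 51 → 84
V sits 2 levels below the root, so its codeword is 2 bits.

2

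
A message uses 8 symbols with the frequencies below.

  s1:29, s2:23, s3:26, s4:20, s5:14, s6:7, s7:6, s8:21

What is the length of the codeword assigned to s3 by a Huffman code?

3

Build the tree from the bottom:
s7(6) + s6(7) → 13
13 + s5(14) → 27
s4(20) + s8(21) → 41
s2(23) + s3(26) → 49
27 + s1(29) → 56
41 + 49 → 90
56 + 90 → 146
s3's leaf is at depth 3, giving a 3-bit codeword.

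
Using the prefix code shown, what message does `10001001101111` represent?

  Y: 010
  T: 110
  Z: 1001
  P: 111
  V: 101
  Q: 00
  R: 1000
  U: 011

RZVP

Read left to right; each codeword is recognised as soon as it completes (prefix code):
  1000→R | 1001→Z | 101→V | 111→P
Decoded message: RZVP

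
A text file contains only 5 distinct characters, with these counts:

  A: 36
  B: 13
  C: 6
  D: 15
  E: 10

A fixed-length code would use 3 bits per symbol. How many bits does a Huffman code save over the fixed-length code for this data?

72

Fixed-length: 3 bits × 80 symbols = 240 bits.
Huffman merges:
C(6) + E(10) → 16
B(13) + D(15) → 28
16 + 28 → 44
A(36) + 44 → 80
Huffman total = 16 + 28 + 44 + 80 = 168 bits.
Saving = 240 − 168 = 72 bits.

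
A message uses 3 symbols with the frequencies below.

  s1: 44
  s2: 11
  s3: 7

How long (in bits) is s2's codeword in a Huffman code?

Build the tree from the bottom:
s3(7) + s2(11) → 18
18 + s1(44) → 62
s2 sits 2 levels below the root, so its codeword is 2 bits.

2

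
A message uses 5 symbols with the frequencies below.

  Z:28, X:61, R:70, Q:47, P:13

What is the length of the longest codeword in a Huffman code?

Merge the two lowest-weight nodes at each step:
P(13) + Z(28) → 41
41 + Q(47) → 88
X(61) + R(70) → 131
88 + 131 → 219
The first pair merged (P, Z) ends up deepest, at depth 3.

3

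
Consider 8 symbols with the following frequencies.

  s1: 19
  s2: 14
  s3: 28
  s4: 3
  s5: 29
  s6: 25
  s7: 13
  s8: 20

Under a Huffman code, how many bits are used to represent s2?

Build the tree from the bottom:
s4(3) + s7(13) → 16
s2(14) + 16 → 30
s1(19) + s8(20) → 39
s6(25) + s3(28) → 53
s5(29) + 30 → 59
39 + 53 → 92
59 + 92 → 151
The subtree containing s2 is merged 3 times, so code length = 3.

3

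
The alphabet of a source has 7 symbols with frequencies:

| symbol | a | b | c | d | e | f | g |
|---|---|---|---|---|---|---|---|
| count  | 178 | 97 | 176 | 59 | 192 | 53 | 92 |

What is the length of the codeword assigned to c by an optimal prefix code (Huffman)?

3

Build the tree from the bottom:
merge f(53) and d(59): 112
merge g(92) and b(97): 189
merge 112 and c(176): 288
merge a(178) and 189: 367
merge e(192) and 288: 480
merge 367 and 480: 847
c sits 3 levels below the root, so its codeword is 3 bits.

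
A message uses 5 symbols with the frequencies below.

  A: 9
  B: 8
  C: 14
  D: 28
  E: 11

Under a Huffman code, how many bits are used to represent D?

1

Repeatedly merge the two smallest:
merge B(8) and A(9): 17
merge E(11) and C(14): 25
merge 17 and 25: 42
merge D(28) and 42: 70
D is a child of the root — depth 1, so its codeword is a single bit.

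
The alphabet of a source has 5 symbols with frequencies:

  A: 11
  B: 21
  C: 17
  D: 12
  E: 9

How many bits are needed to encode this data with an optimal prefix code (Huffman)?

Build the Huffman tree bottom-up:
combine E(9), A(11) → 20
combine D(12), C(17) → 29
combine 20, B(21) → 41
combine 29, 41 → 70
The encoded length is the sum of every internal node's weight: 20 + 29 + 41 + 70 = 160 bits.

160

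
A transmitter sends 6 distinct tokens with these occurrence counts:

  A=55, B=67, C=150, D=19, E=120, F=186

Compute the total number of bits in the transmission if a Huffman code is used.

1409

Greedily combine the two least-frequent nodes:
combine D(19), A(55) → 74
combine B(67), 74 → 141
combine E(120), 141 → 261
combine C(150), F(186) → 336
combine 261, 336 → 597
Total encoded bits = sum of merged weights = 74 + 141 + 261 + 336 + 597 = 1409.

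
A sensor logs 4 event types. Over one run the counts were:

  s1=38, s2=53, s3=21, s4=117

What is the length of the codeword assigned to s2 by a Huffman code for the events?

Repeatedly merge the two smallest:
merge s3(21) and s1(38): 59
merge s2(53) and 59: 112
merge 112 and s4(117): 229
The subtree containing s2 is merged 2 times, so code length = 2.

2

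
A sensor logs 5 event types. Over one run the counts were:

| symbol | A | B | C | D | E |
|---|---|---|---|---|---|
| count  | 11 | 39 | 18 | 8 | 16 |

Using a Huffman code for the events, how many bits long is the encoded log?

Build the Huffman tree bottom-up:
D(8) + A(11) → 19
E(16) + C(18) → 34
19 + 34 → 53
B(39) + 53 → 92
The encoded length is the sum of every internal node's weight: 19 + 34 + 53 + 92 = 198 bits.

198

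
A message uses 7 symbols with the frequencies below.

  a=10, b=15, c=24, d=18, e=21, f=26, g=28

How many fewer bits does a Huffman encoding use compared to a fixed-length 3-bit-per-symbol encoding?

Fixed-length: 3 bits × 142 symbols = 426 bits.
Huffman merges:
combine a(10), b(15) → 25
combine d(18), e(21) → 39
combine c(24), 25 → 49
combine f(26), g(28) → 54
combine 39, 49 → 88
combine 54, 88 → 142
Huffman total = 25 + 39 + 49 + 54 + 88 + 142 = 397 bits.
Saving = 426 − 397 = 29 bits.

29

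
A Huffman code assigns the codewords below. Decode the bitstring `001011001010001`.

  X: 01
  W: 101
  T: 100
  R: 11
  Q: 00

Read left to right; each codeword is recognised as soon as it completes (prefix code):
  00→Q | 101→W | 100→T | 101→W | 00→Q | 01→X
Decoded message: QWTWQX

QWTWQX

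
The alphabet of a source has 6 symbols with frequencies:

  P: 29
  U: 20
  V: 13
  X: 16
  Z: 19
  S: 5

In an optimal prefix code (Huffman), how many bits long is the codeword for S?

Build the tree from the bottom:
combine S(5), V(13) → 18
combine X(16), 18 → 34
combine Z(19), U(20) → 39
combine P(29), 34 → 63
combine 39, 63 → 102
S's leaf is at depth 4, giving a 4-bit codeword.

4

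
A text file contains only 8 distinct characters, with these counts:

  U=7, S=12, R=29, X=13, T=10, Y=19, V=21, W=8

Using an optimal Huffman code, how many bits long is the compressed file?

Build the Huffman tree bottom-up:
merge U(7) and W(8): 15
merge T(10) and S(12): 22
merge X(13) and 15: 28
merge Y(19) and V(21): 40
merge 22 and 28: 50
merge R(29) and 40: 69
merge 50 and 69: 119
Total encoded bits = sum of merged weights = 15 + 22 + 28 + 40 + 50 + 69 + 119 = 343.

343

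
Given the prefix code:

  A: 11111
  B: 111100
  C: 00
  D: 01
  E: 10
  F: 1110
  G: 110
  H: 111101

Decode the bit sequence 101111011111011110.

EHHF

Read left to right; each codeword is recognised as soon as it completes (prefix code):
  10→E | 111101→H | 111101→H | 1110→F
Decoded message: EHHF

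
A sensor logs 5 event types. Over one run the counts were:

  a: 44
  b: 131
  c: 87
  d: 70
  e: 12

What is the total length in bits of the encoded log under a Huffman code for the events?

739

Greedily combine the two least-frequent nodes:
combine e(12), a(44) → 56
combine 56, d(70) → 126
combine c(87), 126 → 213
combine b(131), 213 → 344
Each symbol's bit-cost is frequency × depth; summing gives 739 bits (equivalently 56 + 126 + 213 + 344).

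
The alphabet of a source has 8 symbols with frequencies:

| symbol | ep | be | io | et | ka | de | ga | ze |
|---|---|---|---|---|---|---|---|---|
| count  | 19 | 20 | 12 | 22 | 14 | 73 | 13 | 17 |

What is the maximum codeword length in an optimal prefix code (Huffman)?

Merge the two lowest-weight nodes at each step:
combine io(12), ga(13) → 25
combine ka(14), ze(17) → 31
combine ep(19), be(20) → 39
combine et(22), 25 → 47
combine 31, 39 → 70
combine 47, 70 → 117
combine de(73), 117 → 190
The first pair merged (io, ga) ends up deepest, at depth 4.

4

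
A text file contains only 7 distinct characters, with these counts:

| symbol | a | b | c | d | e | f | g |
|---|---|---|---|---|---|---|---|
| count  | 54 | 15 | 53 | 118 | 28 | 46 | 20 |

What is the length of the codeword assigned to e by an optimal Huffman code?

Build the tree from the bottom:
combine b(15), g(20) → 35
combine e(28), 35 → 63
combine f(46), c(53) → 99
combine a(54), 63 → 117
combine 99, 117 → 216
combine d(118), 216 → 334
e's leaf is at depth 4, giving a 4-bit codeword.

4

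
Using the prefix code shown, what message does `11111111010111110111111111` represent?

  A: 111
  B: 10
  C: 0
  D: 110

Read left to right; each codeword is recognised as soon as it completes (prefix code):
  111→A | 111→A | 110→D | 10→B | 111→A | 110→D | 111→A | 111→A | 111→A
Decoded message: AADBADAAA

AADBADAAA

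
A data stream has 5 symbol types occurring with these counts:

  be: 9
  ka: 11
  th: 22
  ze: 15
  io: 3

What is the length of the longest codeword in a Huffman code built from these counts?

3

Merge the two lowest-weight nodes at each step:
io(3) + be(9) → 12
ka(11) + 12 → 23
ze(15) + th(22) → 37
23 + 37 → 60
The first pair merged (io, be) ends up deepest, at depth 3.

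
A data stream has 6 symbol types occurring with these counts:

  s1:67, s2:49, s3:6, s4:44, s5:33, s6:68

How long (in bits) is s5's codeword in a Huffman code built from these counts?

Huffman merges, smallest pair first:
merge s3(6) and s5(33): 39
merge 39 and s4(44): 83
merge s2(49) and s1(67): 116
merge s6(68) and 83: 151
merge 116 and 151: 267
s5's leaf is at depth 4, giving a 4-bit codeword.

4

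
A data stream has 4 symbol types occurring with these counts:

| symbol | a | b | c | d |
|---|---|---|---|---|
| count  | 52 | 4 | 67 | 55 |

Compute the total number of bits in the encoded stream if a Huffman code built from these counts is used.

345

Merge the two smallest weights repeatedly:
merge b(4) and a(52): 56
merge d(55) and 56: 111
merge c(67) and 111: 178
The encoded length is the sum of every internal node's weight: 56 + 111 + 178 = 345 bits.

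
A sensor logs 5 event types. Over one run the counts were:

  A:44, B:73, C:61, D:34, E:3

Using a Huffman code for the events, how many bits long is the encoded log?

Merge the two smallest weights repeatedly:
merge E(3) and D(34): 37
merge 37 and A(44): 81
merge C(61) and B(73): 134
merge 81 and 134: 215
The encoded length is the sum of every internal node's weight: 37 + 81 + 134 + 215 = 467 bits.

467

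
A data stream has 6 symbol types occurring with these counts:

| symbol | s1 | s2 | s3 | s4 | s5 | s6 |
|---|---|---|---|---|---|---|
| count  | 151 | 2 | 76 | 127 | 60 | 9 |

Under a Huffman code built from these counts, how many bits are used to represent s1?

1

Huffman merges, smallest pair first:
s2(2) + s6(9) → 11
11 + s5(60) → 71
71 + s3(76) → 147
s4(127) + 147 → 274
s1(151) + 274 → 425
s1 is a child of the root — depth 1, so its codeword is a single bit.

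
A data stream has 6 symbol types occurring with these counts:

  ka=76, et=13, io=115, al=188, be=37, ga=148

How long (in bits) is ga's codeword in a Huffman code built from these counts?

Repeatedly merge the two smallest:
et(13) + be(37) → 50
50 + ka(76) → 126
io(115) + 126 → 241
ga(148) + al(188) → 336
241 + 336 → 577
ga sits 2 levels below the root, so its codeword is 2 bits.

2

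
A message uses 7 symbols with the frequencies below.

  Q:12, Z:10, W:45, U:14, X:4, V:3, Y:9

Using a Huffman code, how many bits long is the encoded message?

224

Build the Huffman tree bottom-up:
merge V(3) and X(4): 7
merge 7 and Y(9): 16
merge Z(10) and Q(12): 22
merge U(14) and 16: 30
merge 22 and 30: 52
merge W(45) and 52: 97
Each symbol's bit-cost is frequency × depth; summing gives 224 bits (equivalently 7 + 16 + 22 + 30 + 52 + 97).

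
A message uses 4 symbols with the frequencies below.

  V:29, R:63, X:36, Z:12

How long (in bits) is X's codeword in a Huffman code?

2

Repeatedly merge the two smallest:
merge Z(12) and V(29): 41
merge X(36) and 41: 77
merge R(63) and 77: 140
The subtree containing X is merged 2 times, so code length = 2.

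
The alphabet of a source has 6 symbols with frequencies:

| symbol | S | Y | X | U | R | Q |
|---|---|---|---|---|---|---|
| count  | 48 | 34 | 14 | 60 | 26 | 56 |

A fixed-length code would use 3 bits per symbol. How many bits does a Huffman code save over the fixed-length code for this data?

124

Fixed-length: 3 bits × 238 symbols = 714 bits.
Huffman merges:
combine X(14), R(26) → 40
combine Y(34), 40 → 74
combine S(48), Q(56) → 104
combine U(60), 74 → 134
combine 104, 134 → 238
Huffman total = 40 + 74 + 104 + 134 + 238 = 590 bits.
Saving = 714 − 590 = 124 bits.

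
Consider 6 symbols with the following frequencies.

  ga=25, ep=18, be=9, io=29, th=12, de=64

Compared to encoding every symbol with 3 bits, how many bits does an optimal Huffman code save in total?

107

Fixed-length: 3 bits × 157 symbols = 471 bits.
Huffman merges:
combine be(9), th(12) → 21
combine ep(18), 21 → 39
combine ga(25), io(29) → 54
combine 39, 54 → 93
combine de(64), 93 → 157
Huffman total = 21 + 39 + 54 + 93 + 157 = 364 bits.
Saving = 471 − 364 = 107 bits.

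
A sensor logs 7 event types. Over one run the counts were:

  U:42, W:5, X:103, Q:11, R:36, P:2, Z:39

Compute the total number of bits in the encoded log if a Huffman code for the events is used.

Greedily combine the two least-frequent nodes:
combine P(2), W(5) → 7
combine 7, Q(11) → 18
combine 18, R(36) → 54
combine Z(39), U(42) → 81
combine 54, 81 → 135
combine X(103), 135 → 238
Each symbol's bit-cost is frequency × depth; summing gives 533 bits (equivalently 7 + 18 + 54 + 81 + 135 + 238).

533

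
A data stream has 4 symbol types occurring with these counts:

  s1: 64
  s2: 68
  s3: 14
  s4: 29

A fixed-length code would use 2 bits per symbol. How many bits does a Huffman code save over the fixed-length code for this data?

Fixed-length: 2 bits × 175 symbols = 350 bits.
Huffman merges:
merge s3(14) and s4(29): 43
merge 43 and s1(64): 107
merge s2(68) and 107: 175
Huffman total = 43 + 107 + 175 = 325 bits.
Saving = 350 − 325 = 25 bits.

25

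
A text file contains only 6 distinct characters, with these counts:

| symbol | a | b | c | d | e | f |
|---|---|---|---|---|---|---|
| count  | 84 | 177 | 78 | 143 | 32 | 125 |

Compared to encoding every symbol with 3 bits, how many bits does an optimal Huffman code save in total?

335

Fixed-length: 3 bits × 639 symbols = 1917 bits.
Huffman merges:
merge e(32) and c(78): 110
merge a(84) and 110: 194
merge f(125) and d(143): 268
merge b(177) and 194: 371
merge 268 and 371: 639
Huffman total = 110 + 194 + 268 + 371 + 639 = 1582 bits.
Saving = 1917 − 1582 = 335 bits.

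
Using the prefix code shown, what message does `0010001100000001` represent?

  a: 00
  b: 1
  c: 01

abacbaaac

Read left to right; each codeword is recognised as soon as it completes (prefix code):
  00→a | 1→b | 00→a | 01→c | 1→b | 00→a | 00→a | 00→a | 01→c
Decoded message: abacbaaac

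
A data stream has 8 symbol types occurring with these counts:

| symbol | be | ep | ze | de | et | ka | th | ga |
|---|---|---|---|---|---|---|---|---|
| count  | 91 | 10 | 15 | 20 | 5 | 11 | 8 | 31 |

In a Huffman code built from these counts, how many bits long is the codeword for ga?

Build the tree from the bottom:
combine et(5), th(8) → 13
combine ep(10), ka(11) → 21
combine 13, ze(15) → 28
combine de(20), 21 → 41
combine 28, ga(31) → 59
combine 41, 59 → 100
combine be(91), 100 → 191
ga's leaf is at depth 3, giving a 3-bit codeword.

3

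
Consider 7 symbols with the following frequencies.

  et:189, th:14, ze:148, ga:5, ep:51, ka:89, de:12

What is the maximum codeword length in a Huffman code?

Merge the two lowest-weight nodes at each step:
combine ga(5), de(12) → 17
combine th(14), 17 → 31
combine 31, ep(51) → 82
combine 82, ka(89) → 171
combine ze(148), 171 → 319
combine et(189), 319 → 508
Maximum depth reached is 6.

6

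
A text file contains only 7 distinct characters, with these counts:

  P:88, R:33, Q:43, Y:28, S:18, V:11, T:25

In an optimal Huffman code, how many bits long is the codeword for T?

3

Repeatedly merge the two smallest:
merge V(11) and S(18): 29
merge T(25) and Y(28): 53
merge 29 and R(33): 62
merge Q(43) and 53: 96
merge 62 and P(88): 150
merge 96 and 150: 246
T sits 3 levels below the root, so its codeword is 3 bits.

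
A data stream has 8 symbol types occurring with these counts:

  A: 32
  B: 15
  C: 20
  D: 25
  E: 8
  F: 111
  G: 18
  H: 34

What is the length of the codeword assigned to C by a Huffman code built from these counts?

4

Huffman merges, smallest pair first:
E(8) + B(15) → 23
G(18) + C(20) → 38
23 + D(25) → 48
A(32) + H(34) → 66
38 + 48 → 86
66 + 86 → 152
F(111) + 152 → 263
C's leaf is at depth 4, giving a 4-bit codeword.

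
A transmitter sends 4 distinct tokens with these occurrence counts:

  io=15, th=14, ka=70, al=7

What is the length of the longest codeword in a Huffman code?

3

Merge the two lowest-weight nodes at each step:
merge al(7) and th(14): 21
merge io(15) and 21: 36
merge 36 and ka(70): 106
The rarest symbols sit at the bottom; the longest codeword is 3 bits.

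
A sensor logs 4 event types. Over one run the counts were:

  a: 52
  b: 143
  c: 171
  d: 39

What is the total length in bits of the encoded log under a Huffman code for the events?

Merge the two smallest weights repeatedly:
combine d(39), a(52) → 91
combine 91, b(143) → 234
combine c(171), 234 → 405
Total encoded bits = sum of merged weights = 91 + 234 + 405 = 730.

730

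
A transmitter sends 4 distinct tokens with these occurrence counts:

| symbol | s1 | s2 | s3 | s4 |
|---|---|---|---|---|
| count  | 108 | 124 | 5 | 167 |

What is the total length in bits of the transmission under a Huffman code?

754

Build the Huffman tree bottom-up:
combine s3(5), s1(108) → 113
combine 113, s2(124) → 237
combine s4(167), 237 → 404
Each symbol's bit-cost is frequency × depth; summing gives 754 bits (equivalently 113 + 237 + 404).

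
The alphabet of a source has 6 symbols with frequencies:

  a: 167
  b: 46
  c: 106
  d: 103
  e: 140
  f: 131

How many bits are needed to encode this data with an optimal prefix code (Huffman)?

1772

Merge the two smallest weights repeatedly:
combine b(46), d(103) → 149
combine c(106), f(131) → 237
combine e(140), 149 → 289
combine a(167), 237 → 404
combine 289, 404 → 693
Each symbol's bit-cost is frequency × depth; summing gives 1772 bits (equivalently 149 + 237 + 289 + 404 + 693).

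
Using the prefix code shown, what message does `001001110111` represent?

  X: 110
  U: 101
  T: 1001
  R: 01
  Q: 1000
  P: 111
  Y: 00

YTXP

Read left to right; each codeword is recognised as soon as it completes (prefix code):
  00→Y | 1001→T | 110→X | 111→P
Decoded message: YTXP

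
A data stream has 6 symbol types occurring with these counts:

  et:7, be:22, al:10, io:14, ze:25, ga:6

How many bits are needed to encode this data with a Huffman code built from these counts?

204

Merge the two smallest weights repeatedly:
merge ga(6) and et(7): 13
merge al(10) and 13: 23
merge io(14) and be(22): 36
merge 23 and ze(25): 48
merge 36 and 48: 84
Total encoded bits = sum of merged weights = 13 + 23 + 36 + 48 + 84 = 204.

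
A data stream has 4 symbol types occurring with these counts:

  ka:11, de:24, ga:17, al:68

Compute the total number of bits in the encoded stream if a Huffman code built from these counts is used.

Greedily combine the two least-frequent nodes:
ka(11) + ga(17) → 28
de(24) + 28 → 52
52 + al(68) → 120
The encoded length is the sum of every internal node's weight: 28 + 52 + 120 = 200 bits.

200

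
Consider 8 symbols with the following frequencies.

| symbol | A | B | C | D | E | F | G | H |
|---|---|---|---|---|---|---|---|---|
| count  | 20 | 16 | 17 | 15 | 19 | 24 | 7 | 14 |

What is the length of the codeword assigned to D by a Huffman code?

3

Build the tree from the bottom:
G(7) + H(14) → 21
D(15) + B(16) → 31
C(17) + E(19) → 36
A(20) + 21 → 41
F(24) + 31 → 55
36 + 41 → 77
55 + 77 → 132
D's leaf is at depth 3, giving a 3-bit codeword.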